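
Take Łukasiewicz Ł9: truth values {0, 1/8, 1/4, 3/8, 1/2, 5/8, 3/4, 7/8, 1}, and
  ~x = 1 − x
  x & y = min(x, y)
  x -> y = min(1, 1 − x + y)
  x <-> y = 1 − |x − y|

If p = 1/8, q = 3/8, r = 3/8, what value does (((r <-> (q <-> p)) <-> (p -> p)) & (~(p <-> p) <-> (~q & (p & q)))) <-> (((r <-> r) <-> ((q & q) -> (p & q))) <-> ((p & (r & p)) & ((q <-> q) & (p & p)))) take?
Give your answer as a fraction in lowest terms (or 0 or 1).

3/4

q <-> p = 3/8 <-> 1/8 = 3/4
r <-> (q <-> p) = 3/8 <-> 3/4 = 5/8
p -> p = 1/8 -> 1/8 = 1
(r <-> (q <-> p)) <-> (p -> p) = 5/8 <-> 1 = 5/8
p <-> p = 1/8 <-> 1/8 = 1
~(p <-> p) = ~1 = 0
~q = ~3/8 = 5/8
p & q = 1/8 & 3/8 = 1/8
~q & (p & q) = 5/8 & 1/8 = 1/8
~(p <-> p) <-> (~q & (p & q)) = 0 <-> 1/8 = 7/8
((r <-> (q <-> p)) <-> (p -> p)) & (~(p <-> p) <-> (~q & (p & q))) = 5/8 & 7/8 = 5/8
r <-> r = 3/8 <-> 3/8 = 1
q & q = 3/8 & 3/8 = 3/8
p & q = 1/8 & 3/8 = 1/8
(q & q) -> (p & q) = 3/8 -> 1/8 = 3/4
(r <-> r) <-> ((q & q) -> (p & q)) = 1 <-> 3/4 = 3/4
r & p = 3/8 & 1/8 = 1/8
p & (r & p) = 1/8 & 1/8 = 1/8
q <-> q = 3/8 <-> 3/8 = 1
p & p = 1/8 & 1/8 = 1/8
(q <-> q) & (p & p) = 1 & 1/8 = 1/8
(p & (r & p)) & ((q <-> q) & (p & p)) = 1/8 & 1/8 = 1/8
((r <-> r) <-> ((q & q) -> (p & q))) <-> ((p & (r & p)) & ((q <-> q) & (p & p))) = 3/4 <-> 1/8 = 3/8
(((r <-> (q <-> p)) <-> (p -> p)) & (~(p <-> p) <-> (~q & (p & q)))) <-> (((r <-> r) <-> ((q & q) -> (p & q))) <-> ((p & (r & p)) & ((q <-> q) & (p & p)))) = 5/8 <-> 3/8 = 3/4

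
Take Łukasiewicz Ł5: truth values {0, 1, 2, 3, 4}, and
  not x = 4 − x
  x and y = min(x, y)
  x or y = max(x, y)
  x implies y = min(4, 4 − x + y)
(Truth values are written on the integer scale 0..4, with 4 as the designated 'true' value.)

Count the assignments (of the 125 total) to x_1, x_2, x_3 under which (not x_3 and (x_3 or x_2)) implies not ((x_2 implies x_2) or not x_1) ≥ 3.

value 4: 30 assignments (counts)
value 3: 40 assignments (counts)
value 2: 35 assignments
value 1: 15 assignments
value 0: 5 assignments
So 70 of the 125 assignments meet the threshold.

70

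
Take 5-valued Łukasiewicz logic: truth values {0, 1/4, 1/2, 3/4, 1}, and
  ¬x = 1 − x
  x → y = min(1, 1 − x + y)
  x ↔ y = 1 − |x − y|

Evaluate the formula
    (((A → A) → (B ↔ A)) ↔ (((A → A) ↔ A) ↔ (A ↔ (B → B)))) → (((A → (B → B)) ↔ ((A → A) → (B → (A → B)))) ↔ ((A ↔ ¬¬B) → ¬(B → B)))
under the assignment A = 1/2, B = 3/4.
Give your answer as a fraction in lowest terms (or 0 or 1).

1/2

A → A = 1/2 → 1/2 = 1
B ↔ A = 3/4 ↔ 1/2 = 3/4
(A → A) → (B ↔ A) = 1 → 3/4 = 3/4
A → A = 1/2 → 1/2 = 1
(A → A) ↔ A = 1 ↔ 1/2 = 1/2
B → B = 3/4 → 3/4 = 1
A ↔ (B → B) = 1/2 ↔ 1 = 1/2
((A → A) ↔ A) ↔ (A ↔ (B → B)) = 1/2 ↔ 1/2 = 1
((A → A) → (B ↔ A)) ↔ (((A → A) ↔ A) ↔ (A ↔ (B → B))) = 3/4 ↔ 1 = 3/4
B → B = 3/4 → 3/4 = 1
A → (B → B) = 1/2 → 1 = 1
A → A = 1/2 → 1/2 = 1
A → B = 1/2 → 3/4 = 1
B → (A → B) = 3/4 → 1 = 1
(A → A) → (B → (A → B)) = 1 → 1 = 1
(A → (B → B)) ↔ ((A → A) → (B → (A → B))) = 1 ↔ 1 = 1
¬B = ¬3/4 = 1/4
¬¬B = ¬1/4 = 3/4
A ↔ ¬¬B = 1/2 ↔ 3/4 = 3/4
B → B = 3/4 → 3/4 = 1
¬(B → B) = ¬1 = 0
(A ↔ ¬¬B) → ¬(B → B) = 3/4 → 0 = 1/4
((A → (B → B)) ↔ ((A → A) → (B → (A → B)))) ↔ ((A ↔ ¬¬B) → ¬(B → B)) = 1 ↔ 1/4 = 1/4
(((A → A) → (B ↔ A)) ↔ (((A → A) ↔ A) ↔ (A ↔ (B → B)))) → (((A → (B → B)) ↔ ((A → A) → (B → (A → B)))) ↔ ((A ↔ ¬¬B) → ¬(B → B))) = 3/4 → 1/4 = 1/2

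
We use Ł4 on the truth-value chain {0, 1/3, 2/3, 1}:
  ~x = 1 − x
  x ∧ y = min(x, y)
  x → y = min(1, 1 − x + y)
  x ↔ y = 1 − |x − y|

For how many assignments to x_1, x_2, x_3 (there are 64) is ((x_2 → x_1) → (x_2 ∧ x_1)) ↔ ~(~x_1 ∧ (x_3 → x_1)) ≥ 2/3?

42

value 1: 16 assignments (counts)
value 2/3: 26 assignments (counts)
value 1/3: 16 assignments
value 0: 6 assignments
So 42 of the 64 assignments meet the threshold.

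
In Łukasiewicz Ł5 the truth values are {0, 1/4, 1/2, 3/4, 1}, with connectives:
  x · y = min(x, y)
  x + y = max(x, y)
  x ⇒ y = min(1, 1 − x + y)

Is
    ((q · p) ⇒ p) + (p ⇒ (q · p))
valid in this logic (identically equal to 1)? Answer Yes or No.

At p = 0, q = 3/4, for instance:
q · p = 3/4 · 0 = 0
(q · p) ⇒ p = 0 ⇒ 0 = 1
p ⇒ (q · p) = 0 ⇒ 0 = 1
((q · p) ⇒ p) + (p ⇒ (q · p)) = 1 + 1 = 1
and checking the remaining 24 assignments likewise gives ≥ 1 in every case.

Yes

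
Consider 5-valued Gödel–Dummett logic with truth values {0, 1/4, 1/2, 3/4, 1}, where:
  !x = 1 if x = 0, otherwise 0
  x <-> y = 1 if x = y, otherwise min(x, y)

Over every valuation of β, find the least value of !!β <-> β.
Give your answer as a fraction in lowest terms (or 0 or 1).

1/4

Take β = 1/4:
!β = !1/4 = 0
!!β = !0 = 1
!!β <-> β = 1 <-> 1/4 = 1/4
No assignment yields a value below 1/4, so this is the minimum.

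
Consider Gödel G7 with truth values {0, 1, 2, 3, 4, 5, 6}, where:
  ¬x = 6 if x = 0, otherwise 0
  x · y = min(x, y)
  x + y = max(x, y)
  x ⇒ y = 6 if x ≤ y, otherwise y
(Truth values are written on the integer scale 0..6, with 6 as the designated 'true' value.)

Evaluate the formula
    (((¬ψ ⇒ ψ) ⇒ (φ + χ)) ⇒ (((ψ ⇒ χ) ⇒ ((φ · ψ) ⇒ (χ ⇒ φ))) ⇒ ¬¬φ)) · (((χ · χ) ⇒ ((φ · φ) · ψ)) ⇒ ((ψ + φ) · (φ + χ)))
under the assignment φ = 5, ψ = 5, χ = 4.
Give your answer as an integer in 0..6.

5

¬ψ = ¬5 = 0
¬ψ ⇒ ψ = 0 ⇒ 5 = 6
φ + χ = 5 + 4 = 5
(¬ψ ⇒ ψ) ⇒ (φ + χ) = 6 ⇒ 5 = 5
ψ ⇒ χ = 5 ⇒ 4 = 4
φ · ψ = 5 · 5 = 5
χ ⇒ φ = 4 ⇒ 5 = 6
(φ · ψ) ⇒ (χ ⇒ φ) = 5 ⇒ 6 = 6
(ψ ⇒ χ) ⇒ ((φ · ψ) ⇒ (χ ⇒ φ)) = 4 ⇒ 6 = 6
¬φ = ¬5 = 0
¬¬φ = ¬0 = 6
((ψ ⇒ χ) ⇒ ((φ · ψ) ⇒ (χ ⇒ φ))) ⇒ ¬¬φ = 6 ⇒ 6 = 6
((¬ψ ⇒ ψ) ⇒ (φ + χ)) ⇒ (((ψ ⇒ χ) ⇒ ((φ · ψ) ⇒ (χ ⇒ φ))) ⇒ ¬¬φ) = 5 ⇒ 6 = 6
χ · χ = 4 · 4 = 4
φ · φ = 5 · 5 = 5
(φ · φ) · ψ = 5 · 5 = 5
(χ · χ) ⇒ ((φ · φ) · ψ) = 4 ⇒ 5 = 6
ψ + φ = 5 + 5 = 5
φ + χ = 5 + 4 = 5
(ψ + φ) · (φ + χ) = 5 · 5 = 5
((χ · χ) ⇒ ((φ · φ) · ψ)) ⇒ ((ψ + φ) · (φ + χ)) = 6 ⇒ 5 = 5
(((¬ψ ⇒ ψ) ⇒ (φ + χ)) ⇒ (((ψ ⇒ χ) ⇒ ((φ · ψ) ⇒ (χ ⇒ φ))) ⇒ ¬¬φ)) · (((χ · χ) ⇒ ((φ · φ) · ψ)) ⇒ ((ψ + φ) · (φ + χ))) = 6 · 5 = 5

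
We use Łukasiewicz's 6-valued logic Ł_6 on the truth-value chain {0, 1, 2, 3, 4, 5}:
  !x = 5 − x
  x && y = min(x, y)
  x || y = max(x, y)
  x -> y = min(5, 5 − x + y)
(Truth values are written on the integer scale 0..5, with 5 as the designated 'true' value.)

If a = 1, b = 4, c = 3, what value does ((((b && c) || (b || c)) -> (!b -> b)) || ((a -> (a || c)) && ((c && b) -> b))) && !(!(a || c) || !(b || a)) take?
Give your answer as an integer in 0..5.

b && c = 4 && 3 = 3
b || c = 4 || 3 = 4
(b && c) || (b || c) = 3 || 4 = 4
!b = !4 = 1
!b -> b = 1 -> 4 = 5
((b && c) || (b || c)) -> (!b -> b) = 4 -> 5 = 5
a || c = 1 || 3 = 3
a -> (a || c) = 1 -> 3 = 5
c && b = 3 && 4 = 3
(c && b) -> b = 3 -> 4 = 5
(a -> (a || c)) && ((c && b) -> b) = 5 && 5 = 5
(((b && c) || (b || c)) -> (!b -> b)) || ((a -> (a || c)) && ((c && b) -> b)) = 5 || 5 = 5
a || c = 1 || 3 = 3
!(a || c) = !3 = 2
b || a = 4 || 1 = 4
!(b || a) = !4 = 1
!(a || c) || !(b || a) = 2 || 1 = 2
!(!(a || c) || !(b || a)) = !2 = 3
((((b && c) || (b || c)) -> (!b -> b)) || ((a -> (a || c)) && ((c && b) -> b))) && !(!(a || c) || !(b || a)) = 5 && 3 = 3

3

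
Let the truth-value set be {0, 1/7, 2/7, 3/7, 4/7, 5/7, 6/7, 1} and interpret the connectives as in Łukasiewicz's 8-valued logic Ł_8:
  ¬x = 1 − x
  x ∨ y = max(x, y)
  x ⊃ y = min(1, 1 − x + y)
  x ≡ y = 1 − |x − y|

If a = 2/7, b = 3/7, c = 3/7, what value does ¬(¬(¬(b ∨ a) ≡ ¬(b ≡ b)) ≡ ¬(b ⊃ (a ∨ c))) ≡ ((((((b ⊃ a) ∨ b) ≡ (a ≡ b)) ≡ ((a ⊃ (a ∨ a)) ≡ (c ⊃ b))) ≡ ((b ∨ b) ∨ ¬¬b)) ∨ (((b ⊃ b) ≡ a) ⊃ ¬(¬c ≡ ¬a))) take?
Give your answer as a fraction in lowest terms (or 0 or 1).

5/7

b ∨ a = 3/7 ∨ 2/7 = 3/7
¬(b ∨ a) = ¬3/7 = 4/7
b ≡ b = 3/7 ≡ 3/7 = 1
¬(b ≡ b) = ¬1 = 0
¬(b ∨ a) ≡ ¬(b ≡ b) = 4/7 ≡ 0 = 3/7
¬(¬(b ∨ a) ≡ ¬(b ≡ b)) = ¬3/7 = 4/7
a ∨ c = 2/7 ∨ 3/7 = 3/7
b ⊃ (a ∨ c) = 3/7 ⊃ 3/7 = 1
¬(b ⊃ (a ∨ c)) = ¬1 = 0
¬(¬(b ∨ a) ≡ ¬(b ≡ b)) ≡ ¬(b ⊃ (a ∨ c)) = 4/7 ≡ 0 = 3/7
¬(¬(¬(b ∨ a) ≡ ¬(b ≡ b)) ≡ ¬(b ⊃ (a ∨ c))) = ¬3/7 = 4/7
b ⊃ a = 3/7 ⊃ 2/7 = 6/7
(b ⊃ a) ∨ b = 6/7 ∨ 3/7 = 6/7
a ≡ b = 2/7 ≡ 3/7 = 6/7
((b ⊃ a) ∨ b) ≡ (a ≡ b) = 6/7 ≡ 6/7 = 1
a ∨ a = 2/7 ∨ 2/7 = 2/7
a ⊃ (a ∨ a) = 2/7 ⊃ 2/7 = 1
c ⊃ b = 3/7 ⊃ 3/7 = 1
(a ⊃ (a ∨ a)) ≡ (c ⊃ b) = 1 ≡ 1 = 1
(((b ⊃ a) ∨ b) ≡ (a ≡ b)) ≡ ((a ⊃ (a ∨ a)) ≡ (c ⊃ b)) = 1 ≡ 1 = 1
b ∨ b = 3/7 ∨ 3/7 = 3/7
¬b = ¬3/7 = 4/7
¬¬b = ¬4/7 = 3/7
(b ∨ b) ∨ ¬¬b = 3/7 ∨ 3/7 = 3/7
((((b ⊃ a) ∨ b) ≡ (a ≡ b)) ≡ ((a ⊃ (a ∨ a)) ≡ (c ⊃ b))) ≡ ((b ∨ b) ∨ ¬¬b) = 1 ≡ 3/7 = 3/7
b ⊃ b = 3/7 ⊃ 3/7 = 1
(b ⊃ b) ≡ a = 1 ≡ 2/7 = 2/7
¬c = ¬3/7 = 4/7
¬a = ¬2/7 = 5/7
¬c ≡ ¬a = 4/7 ≡ 5/7 = 6/7
¬(¬c ≡ ¬a) = ¬6/7 = 1/7
((b ⊃ b) ≡ a) ⊃ ¬(¬c ≡ ¬a) = 2/7 ⊃ 1/7 = 6/7
(((((b ⊃ a) ∨ b) ≡ (a ≡ b)) ≡ ((a ⊃ (a ∨ a)) ≡ (c ⊃ b))) ≡ ((b ∨ b) ∨ ¬¬b)) ∨ (((b ⊃ b) ≡ a) ⊃ ¬(¬c ≡ ¬a)) = 3/7 ∨ 6/7 = 6/7
¬(¬(¬(b ∨ a) ≡ ¬(b ≡ b)) ≡ ¬(b ⊃ (a ∨ c))) ≡ ((((((b ⊃ a) ∨ b) ≡ (a ≡ b)) ≡ ((a ⊃ (a ∨ a)) ≡ (c ⊃ b))) ≡ ((b ∨ b) ∨ ¬¬b)) ∨ (((b ⊃ b) ≡ a) ⊃ ¬(¬c ≡ ¬a))) = 4/7 ≡ 6/7 = 5/7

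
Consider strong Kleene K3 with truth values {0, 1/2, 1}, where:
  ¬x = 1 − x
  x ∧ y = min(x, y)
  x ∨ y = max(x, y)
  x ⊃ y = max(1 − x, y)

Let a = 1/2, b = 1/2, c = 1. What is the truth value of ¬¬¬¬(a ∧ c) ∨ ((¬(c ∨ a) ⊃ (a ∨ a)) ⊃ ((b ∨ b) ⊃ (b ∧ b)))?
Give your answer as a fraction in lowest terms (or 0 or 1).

1/2

a ∧ c = 1/2 ∧ 1 = 1/2
¬(a ∧ c) = ¬1/2 = 1/2
¬¬(a ∧ c) = ¬1/2 = 1/2
¬¬¬(a ∧ c) = ¬1/2 = 1/2
¬¬¬¬(a ∧ c) = ¬1/2 = 1/2
c ∨ a = 1 ∨ 1/2 = 1
¬(c ∨ a) = ¬1 = 0
a ∨ a = 1/2 ∨ 1/2 = 1/2
¬(c ∨ a) ⊃ (a ∨ a) = 0 ⊃ 1/2 = 1
b ∨ b = 1/2 ∨ 1/2 = 1/2
b ∧ b = 1/2 ∧ 1/2 = 1/2
(b ∨ b) ⊃ (b ∧ b) = 1/2 ⊃ 1/2 = 1/2
(¬(c ∨ a) ⊃ (a ∨ a)) ⊃ ((b ∨ b) ⊃ (b ∧ b)) = 1 ⊃ 1/2 = 1/2
¬¬¬¬(a ∧ c) ∨ ((¬(c ∨ a) ⊃ (a ∨ a)) ⊃ ((b ∨ b) ⊃ (b ∧ b))) = 1/2 ∨ 1/2 = 1/2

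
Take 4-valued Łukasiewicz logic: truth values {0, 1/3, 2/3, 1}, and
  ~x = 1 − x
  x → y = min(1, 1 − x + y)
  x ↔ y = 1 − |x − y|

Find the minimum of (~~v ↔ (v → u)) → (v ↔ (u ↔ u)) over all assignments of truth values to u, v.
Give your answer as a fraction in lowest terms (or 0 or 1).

2/3

Take u = 0, v = 1/3:
~v = ~1/3 = 2/3
~~v = ~2/3 = 1/3
v → u = 1/3 → 0 = 2/3
~~v ↔ (v → u) = 1/3 ↔ 2/3 = 2/3
u ↔ u = 0 ↔ 0 = 1
v ↔ (u ↔ u) = 1/3 ↔ 1 = 1/3
(~~v ↔ (v → u)) → (v ↔ (u ↔ u)) = 2/3 → 1/3 = 2/3
No assignment yields a value below 2/3, so this is the minimum.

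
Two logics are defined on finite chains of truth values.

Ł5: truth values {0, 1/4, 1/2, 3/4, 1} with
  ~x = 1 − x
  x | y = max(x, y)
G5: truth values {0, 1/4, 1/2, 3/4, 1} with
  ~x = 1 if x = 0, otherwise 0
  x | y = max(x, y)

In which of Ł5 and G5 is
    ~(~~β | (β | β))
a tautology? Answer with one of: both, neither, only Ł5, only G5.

neither

In Ł5: at β = 1/4 the value is 3/4 — not a tautology.
In G5: at β = 1/4 the value is 0 — not a tautology.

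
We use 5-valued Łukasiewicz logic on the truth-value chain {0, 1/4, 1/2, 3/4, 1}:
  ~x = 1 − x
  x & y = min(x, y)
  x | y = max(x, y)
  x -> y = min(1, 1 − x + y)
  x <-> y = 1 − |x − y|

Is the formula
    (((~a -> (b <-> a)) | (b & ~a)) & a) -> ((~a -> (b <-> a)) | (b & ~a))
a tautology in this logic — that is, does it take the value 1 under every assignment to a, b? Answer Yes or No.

At a = 1, b = 1/2, for instance:
~a = ~1 = 0
b <-> a = 1/2 <-> 1 = 1/2
~a -> (b <-> a) = 0 -> 1/2 = 1
~a = ~1 = 0
b & ~a = 1/2 & 0 = 0
(~a -> (b <-> a)) | (b & ~a) = 1 | 0 = 1
((~a -> (b <-> a)) | (b & ~a)) & a = 1 & 1 = 1
(((~a -> (b <-> a)) | (b & ~a)) & a) -> ((~a -> (b <-> a)) | (b & ~a)) = 1 -> 1 = 1
and checking the remaining 24 assignments likewise gives ≥ 1 in every case.

Yes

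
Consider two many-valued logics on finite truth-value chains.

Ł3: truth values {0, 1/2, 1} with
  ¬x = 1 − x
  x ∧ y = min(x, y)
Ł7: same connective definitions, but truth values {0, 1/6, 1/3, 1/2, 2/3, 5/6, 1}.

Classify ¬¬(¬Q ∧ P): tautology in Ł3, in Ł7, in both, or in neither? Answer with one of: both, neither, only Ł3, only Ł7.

In Ł3: at P = 0, Q = 0 the value is 0 — not a tautology.
In Ł7: at P = 0, Q = 0 the value is 0 — not a tautology.

neither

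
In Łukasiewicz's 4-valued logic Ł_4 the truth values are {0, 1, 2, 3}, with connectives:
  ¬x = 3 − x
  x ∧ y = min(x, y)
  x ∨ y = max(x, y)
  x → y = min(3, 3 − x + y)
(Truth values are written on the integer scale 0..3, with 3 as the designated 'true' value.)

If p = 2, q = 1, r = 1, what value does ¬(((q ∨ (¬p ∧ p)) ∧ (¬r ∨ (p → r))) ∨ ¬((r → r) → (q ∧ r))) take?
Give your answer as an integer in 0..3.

¬p = ¬2 = 1
¬p ∧ p = 1 ∧ 2 = 1
q ∨ (¬p ∧ p) = 1 ∨ 1 = 1
¬r = ¬1 = 2
p → r = 2 → 1 = 2
¬r ∨ (p → r) = 2 ∨ 2 = 2
(q ∨ (¬p ∧ p)) ∧ (¬r ∨ (p → r)) = 1 ∧ 2 = 1
r → r = 1 → 1 = 3
q ∧ r = 1 ∧ 1 = 1
(r → r) → (q ∧ r) = 3 → 1 = 1
¬((r → r) → (q ∧ r)) = ¬1 = 2
((q ∨ (¬p ∧ p)) ∧ (¬r ∨ (p → r))) ∨ ¬((r → r) → (q ∧ r)) = 1 ∨ 2 = 2
¬(((q ∨ (¬p ∧ p)) ∧ (¬r ∨ (p → r))) ∨ ¬((r → r) → (q ∧ r))) = ¬2 = 1

1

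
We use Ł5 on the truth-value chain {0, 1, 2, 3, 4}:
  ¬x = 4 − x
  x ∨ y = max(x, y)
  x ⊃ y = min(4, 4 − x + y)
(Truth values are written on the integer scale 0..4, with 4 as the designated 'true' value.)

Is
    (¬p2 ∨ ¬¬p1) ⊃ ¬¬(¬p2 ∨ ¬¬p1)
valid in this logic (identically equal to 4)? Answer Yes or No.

Yes

At p1 = 1, p2 = 1, for instance:
¬p2 = ¬1 = 3
¬p1 = ¬1 = 3
¬¬p1 = ¬3 = 1
¬p2 ∨ ¬¬p1 = 3 ∨ 1 = 3
¬(¬p2 ∨ ¬¬p1) = ¬3 = 1
¬¬(¬p2 ∨ ¬¬p1) = ¬1 = 3
(¬p2 ∨ ¬¬p1) ⊃ ¬¬(¬p2 ∨ ¬¬p1) = 3 ⊃ 3 = 4
and checking the remaining 24 assignments likewise gives ≥ 4 in every case.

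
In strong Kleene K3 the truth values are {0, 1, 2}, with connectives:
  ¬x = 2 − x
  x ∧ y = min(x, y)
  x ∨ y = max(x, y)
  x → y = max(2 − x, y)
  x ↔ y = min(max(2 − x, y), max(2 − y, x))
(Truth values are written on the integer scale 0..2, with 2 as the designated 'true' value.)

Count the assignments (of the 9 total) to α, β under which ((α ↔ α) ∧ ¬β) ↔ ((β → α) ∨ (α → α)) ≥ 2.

α = 0, β = 0 ↦ 2  ≥
α = 0, β = 1 ↦ 1  <
α = 0, β = 2 ↦ 0  <
α = 1, β = 0 ↦ 1  <
α = 1, β = 1 ↦ 1  <
α = 1, β = 2 ↦ 1  <
α = 2, β = 0 ↦ 2  ≥
α = 2, β = 1 ↦ 1  <
α = 2, β = 2 ↦ 0  <
So 2 of the 9 assignments meet the threshold.

2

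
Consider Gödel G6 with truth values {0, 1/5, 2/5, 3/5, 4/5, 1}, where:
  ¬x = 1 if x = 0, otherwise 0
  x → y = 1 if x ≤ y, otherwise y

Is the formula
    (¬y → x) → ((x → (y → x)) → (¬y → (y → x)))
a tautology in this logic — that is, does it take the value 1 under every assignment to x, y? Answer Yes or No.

At x = 3/5, y = 1, for instance:
¬y = ¬1 = 0
¬y → x = 0 → 3/5 = 1
y → x = 1 → 3/5 = 3/5
x → (y → x) = 3/5 → 3/5 = 1
¬y → (y → x) = 0 → 3/5 = 1
(x → (y → x)) → (¬y → (y → x)) = 1 → 1 = 1
(¬y → x) → ((x → (y → x)) → (¬y → (y → x))) = 1 → 1 = 1
and checking the remaining 35 assignments likewise gives ≥ 1 in every case.

Yes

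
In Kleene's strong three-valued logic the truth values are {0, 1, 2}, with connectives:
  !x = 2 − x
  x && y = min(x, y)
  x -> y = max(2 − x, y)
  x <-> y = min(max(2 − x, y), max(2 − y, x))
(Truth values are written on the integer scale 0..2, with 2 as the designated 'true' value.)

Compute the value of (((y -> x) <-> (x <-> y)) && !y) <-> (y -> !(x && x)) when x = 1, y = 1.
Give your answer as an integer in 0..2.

1

y -> x = 1 -> 1 = 1
x <-> y = 1 <-> 1 = 1
(y -> x) <-> (x <-> y) = 1 <-> 1 = 1
!y = !1 = 1
((y -> x) <-> (x <-> y)) && !y = 1 && 1 = 1
x && x = 1 && 1 = 1
!(x && x) = !1 = 1
y -> !(x && x) = 1 -> 1 = 1
(((y -> x) <-> (x <-> y)) && !y) <-> (y -> !(x && x)) = 1 <-> 1 = 1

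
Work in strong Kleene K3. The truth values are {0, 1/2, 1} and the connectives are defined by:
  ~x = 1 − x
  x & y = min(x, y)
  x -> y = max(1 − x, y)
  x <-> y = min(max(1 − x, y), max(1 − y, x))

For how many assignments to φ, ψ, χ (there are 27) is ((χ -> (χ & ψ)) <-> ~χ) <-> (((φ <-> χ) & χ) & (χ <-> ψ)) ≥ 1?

1

value 1: 1 assignment (counts)
value 1/2: 13 assignments
value 0: 13 assignments
So 1 of the 27 assignments meets the threshold.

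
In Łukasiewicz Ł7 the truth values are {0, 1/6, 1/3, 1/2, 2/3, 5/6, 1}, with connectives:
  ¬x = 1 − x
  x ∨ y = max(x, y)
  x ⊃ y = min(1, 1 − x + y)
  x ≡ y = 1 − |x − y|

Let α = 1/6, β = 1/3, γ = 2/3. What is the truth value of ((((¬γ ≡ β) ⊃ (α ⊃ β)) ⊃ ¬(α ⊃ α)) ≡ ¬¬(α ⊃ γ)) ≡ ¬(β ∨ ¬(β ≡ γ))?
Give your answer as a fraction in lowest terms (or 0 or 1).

¬γ = ¬2/3 = 1/3
¬γ ≡ β = 1/3 ≡ 1/3 = 1
α ⊃ β = 1/6 ⊃ 1/3 = 1
(¬γ ≡ β) ⊃ (α ⊃ β) = 1 ⊃ 1 = 1
α ⊃ α = 1/6 ⊃ 1/6 = 1
¬(α ⊃ α) = ¬1 = 0
((¬γ ≡ β) ⊃ (α ⊃ β)) ⊃ ¬(α ⊃ α) = 1 ⊃ 0 = 0
α ⊃ γ = 1/6 ⊃ 2/3 = 1
¬(α ⊃ γ) = ¬1 = 0
¬¬(α ⊃ γ) = ¬0 = 1
(((¬γ ≡ β) ⊃ (α ⊃ β)) ⊃ ¬(α ⊃ α)) ≡ ¬¬(α ⊃ γ) = 0 ≡ 1 = 0
β ≡ γ = 1/3 ≡ 2/3 = 2/3
¬(β ≡ γ) = ¬2/3 = 1/3
β ∨ ¬(β ≡ γ) = 1/3 ∨ 1/3 = 1/3
¬(β ∨ ¬(β ≡ γ)) = ¬1/3 = 2/3
((((¬γ ≡ β) ⊃ (α ⊃ β)) ⊃ ¬(α ⊃ α)) ≡ ¬¬(α ⊃ γ)) ≡ ¬(β ∨ ¬(β ≡ γ)) = 0 ≡ 2/3 = 1/3

1/3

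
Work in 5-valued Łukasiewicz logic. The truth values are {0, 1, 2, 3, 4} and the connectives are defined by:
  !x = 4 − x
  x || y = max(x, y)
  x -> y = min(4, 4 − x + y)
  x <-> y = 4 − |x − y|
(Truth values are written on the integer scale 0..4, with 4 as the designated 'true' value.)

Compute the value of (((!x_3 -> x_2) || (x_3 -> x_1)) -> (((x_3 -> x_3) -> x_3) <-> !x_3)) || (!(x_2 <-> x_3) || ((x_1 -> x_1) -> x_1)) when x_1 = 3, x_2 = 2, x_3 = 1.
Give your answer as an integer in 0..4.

3

!x_3 = !1 = 3
!x_3 -> x_2 = 3 -> 2 = 3
x_3 -> x_1 = 1 -> 3 = 4
(!x_3 -> x_2) || (x_3 -> x_1) = 3 || 4 = 4
x_3 -> x_3 = 1 -> 1 = 4
(x_3 -> x_3) -> x_3 = 4 -> 1 = 1
!x_3 = !1 = 3
((x_3 -> x_3) -> x_3) <-> !x_3 = 1 <-> 3 = 2
((!x_3 -> x_2) || (x_3 -> x_1)) -> (((x_3 -> x_3) -> x_3) <-> !x_3) = 4 -> 2 = 2
x_2 <-> x_3 = 2 <-> 1 = 3
!(x_2 <-> x_3) = !3 = 1
x_1 -> x_1 = 3 -> 3 = 4
(x_1 -> x_1) -> x_1 = 4 -> 3 = 3
!(x_2 <-> x_3) || ((x_1 -> x_1) -> x_1) = 1 || 3 = 3
(((!x_3 -> x_2) || (x_3 -> x_1)) -> (((x_3 -> x_3) -> x_3) <-> !x_3)) || (!(x_2 <-> x_3) || ((x_1 -> x_1) -> x_1)) = 2 || 3 = 3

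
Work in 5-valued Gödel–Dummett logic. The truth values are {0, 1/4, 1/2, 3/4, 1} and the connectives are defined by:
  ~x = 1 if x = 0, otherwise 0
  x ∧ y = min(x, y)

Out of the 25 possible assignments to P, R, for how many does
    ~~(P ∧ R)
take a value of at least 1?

16

value 1: 16 assignments (counts)
value 0: 9 assignments
So 16 of the 25 assignments meet the threshold.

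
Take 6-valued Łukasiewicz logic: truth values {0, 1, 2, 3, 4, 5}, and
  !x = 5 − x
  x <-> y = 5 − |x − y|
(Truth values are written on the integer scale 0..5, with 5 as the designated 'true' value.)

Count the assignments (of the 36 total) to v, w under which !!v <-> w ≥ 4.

value 5: 6 assignments (counts)
value 4: 10 assignments (counts)
value 3: 8 assignments
value 2: 6 assignments
value 1: 4 assignments
value 0: 2 assignments
So 16 of the 36 assignments meet the threshold.

16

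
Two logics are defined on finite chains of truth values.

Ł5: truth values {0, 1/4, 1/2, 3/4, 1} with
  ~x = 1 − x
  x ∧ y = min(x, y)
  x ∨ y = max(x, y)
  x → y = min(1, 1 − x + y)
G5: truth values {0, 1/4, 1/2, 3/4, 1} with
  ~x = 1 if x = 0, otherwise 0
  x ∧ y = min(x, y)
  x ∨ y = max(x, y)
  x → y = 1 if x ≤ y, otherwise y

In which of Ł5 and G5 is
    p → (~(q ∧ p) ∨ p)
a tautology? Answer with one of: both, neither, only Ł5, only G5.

both

In Ł5: every assignment gives 1 — tautology.
In G5: every assignment gives 1 — tautology.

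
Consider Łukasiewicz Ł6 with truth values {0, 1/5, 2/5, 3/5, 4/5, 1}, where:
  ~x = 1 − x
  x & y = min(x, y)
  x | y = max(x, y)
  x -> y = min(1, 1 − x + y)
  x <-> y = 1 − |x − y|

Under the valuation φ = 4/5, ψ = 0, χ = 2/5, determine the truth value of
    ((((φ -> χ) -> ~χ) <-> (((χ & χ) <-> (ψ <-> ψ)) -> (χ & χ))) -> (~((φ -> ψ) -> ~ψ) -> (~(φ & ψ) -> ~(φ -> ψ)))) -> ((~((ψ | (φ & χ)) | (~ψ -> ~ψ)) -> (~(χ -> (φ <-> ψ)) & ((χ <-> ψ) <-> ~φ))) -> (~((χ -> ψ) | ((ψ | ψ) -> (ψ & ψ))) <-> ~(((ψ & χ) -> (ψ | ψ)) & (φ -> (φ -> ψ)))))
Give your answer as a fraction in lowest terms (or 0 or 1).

φ -> χ = 4/5 -> 2/5 = 3/5
~χ = ~2/5 = 3/5
(φ -> χ) -> ~χ = 3/5 -> 3/5 = 1
χ & χ = 2/5 & 2/5 = 2/5
ψ <-> ψ = 0 <-> 0 = 1
(χ & χ) <-> (ψ <-> ψ) = 2/5 <-> 1 = 2/5
χ & χ = 2/5 & 2/5 = 2/5
((χ & χ) <-> (ψ <-> ψ)) -> (χ & χ) = 2/5 -> 2/5 = 1
((φ -> χ) -> ~χ) <-> (((χ & χ) <-> (ψ <-> ψ)) -> (χ & χ)) = 1 <-> 1 = 1
φ -> ψ = 4/5 -> 0 = 1/5
~ψ = ~0 = 1
(φ -> ψ) -> ~ψ = 1/5 -> 1 = 1
~((φ -> ψ) -> ~ψ) = ~1 = 0
φ & ψ = 4/5 & 0 = 0
~(φ & ψ) = ~0 = 1
φ -> ψ = 4/5 -> 0 = 1/5
~(φ -> ψ) = ~1/5 = 4/5
~(φ & ψ) -> ~(φ -> ψ) = 1 -> 4/5 = 4/5
~((φ -> ψ) -> ~ψ) -> (~(φ & ψ) -> ~(φ -> ψ)) = 0 -> 4/5 = 1
(((φ -> χ) -> ~χ) <-> (((χ & χ) <-> (ψ <-> ψ)) -> (χ & χ))) -> (~((φ -> ψ) -> ~ψ) -> (~(φ & ψ) -> ~(φ -> ψ))) = 1 -> 1 = 1
φ & χ = 4/5 & 2/5 = 2/5
ψ | (φ & χ) = 0 | 2/5 = 2/5
~ψ = ~0 = 1
~ψ = ~0 = 1
~ψ -> ~ψ = 1 -> 1 = 1
(ψ | (φ & χ)) | (~ψ -> ~ψ) = 2/5 | 1 = 1
~((ψ | (φ & χ)) | (~ψ -> ~ψ)) = ~1 = 0
φ <-> ψ = 4/5 <-> 0 = 1/5
χ -> (φ <-> ψ) = 2/5 -> 1/5 = 4/5
~(χ -> (φ <-> ψ)) = ~4/5 = 1/5
χ <-> ψ = 2/5 <-> 0 = 3/5
~φ = ~4/5 = 1/5
(χ <-> ψ) <-> ~φ = 3/5 <-> 1/5 = 3/5
~(χ -> (φ <-> ψ)) & ((χ <-> ψ) <-> ~φ) = 1/5 & 3/5 = 1/5
~((ψ | (φ & χ)) | (~ψ -> ~ψ)) -> (~(χ -> (φ <-> ψ)) & ((χ <-> ψ) <-> ~φ)) = 0 -> 1/5 = 1
χ -> ψ = 2/5 -> 0 = 3/5
ψ | ψ = 0 | 0 = 0
ψ & ψ = 0 & 0 = 0
(ψ | ψ) -> (ψ & ψ) = 0 -> 0 = 1
(χ -> ψ) | ((ψ | ψ) -> (ψ & ψ)) = 3/5 | 1 = 1
~((χ -> ψ) | ((ψ | ψ) -> (ψ & ψ))) = ~1 = 0
ψ & χ = 0 & 2/5 = 0
ψ | ψ = 0 | 0 = 0
(ψ & χ) -> (ψ | ψ) = 0 -> 0 = 1
φ -> ψ = 4/5 -> 0 = 1/5
φ -> (φ -> ψ) = 4/5 -> 1/5 = 2/5
((ψ & χ) -> (ψ | ψ)) & (φ -> (φ -> ψ)) = 1 & 2/5 = 2/5
~(((ψ & χ) -> (ψ | ψ)) & (φ -> (φ -> ψ))) = ~2/5 = 3/5
~((χ -> ψ) | ((ψ | ψ) -> (ψ & ψ))) <-> ~(((ψ & χ) -> (ψ | ψ)) & (φ -> (φ -> ψ))) = 0 <-> 3/5 = 2/5
(~((ψ | (φ & χ)) | (~ψ -> ~ψ)) -> (~(χ -> (φ <-> ψ)) & ((χ <-> ψ) <-> ~φ))) -> (~((χ -> ψ) | ((ψ | ψ) -> (ψ & ψ))) <-> ~(((ψ & χ) -> (ψ | ψ)) & (φ -> (φ -> ψ)))) = 1 -> 2/5 = 2/5
((((φ -> χ) -> ~χ) <-> (((χ & χ) <-> (ψ <-> ψ)) -> (χ & χ))) -> (~((φ -> ψ) -> ~ψ) -> (~(φ & ψ) -> ~(φ -> ψ)))) -> ((~((ψ | (φ & χ)) | (~ψ -> ~ψ)) -> (~(χ -> (φ <-> ψ)) & ((χ <-> ψ) <-> ~φ))) -> (~((χ -> ψ) | ((ψ | ψ) -> (ψ & ψ))) <-> ~(((ψ & χ) -> (ψ | ψ)) & (φ -> (φ -> ψ))))) = 1 -> 2/5 = 2/5

2/5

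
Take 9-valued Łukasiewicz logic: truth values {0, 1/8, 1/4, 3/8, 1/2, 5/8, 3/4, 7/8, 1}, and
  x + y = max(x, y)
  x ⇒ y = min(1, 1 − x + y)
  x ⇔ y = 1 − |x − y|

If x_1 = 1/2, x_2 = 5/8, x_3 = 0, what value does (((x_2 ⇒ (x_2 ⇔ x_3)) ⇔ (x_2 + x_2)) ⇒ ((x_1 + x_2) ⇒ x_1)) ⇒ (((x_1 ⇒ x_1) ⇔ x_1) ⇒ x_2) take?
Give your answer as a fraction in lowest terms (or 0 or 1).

1

x_2 ⇔ x_3 = 5/8 ⇔ 0 = 3/8
x_2 ⇒ (x_2 ⇔ x_3) = 5/8 ⇒ 3/8 = 3/4
x_2 + x_2 = 5/8 + 5/8 = 5/8
(x_2 ⇒ (x_2 ⇔ x_3)) ⇔ (x_2 + x_2) = 3/4 ⇔ 5/8 = 7/8
x_1 + x_2 = 1/2 + 5/8 = 5/8
(x_1 + x_2) ⇒ x_1 = 5/8 ⇒ 1/2 = 7/8
((x_2 ⇒ (x_2 ⇔ x_3)) ⇔ (x_2 + x_2)) ⇒ ((x_1 + x_2) ⇒ x_1) = 7/8 ⇒ 7/8 = 1
x_1 ⇒ x_1 = 1/2 ⇒ 1/2 = 1
(x_1 ⇒ x_1) ⇔ x_1 = 1 ⇔ 1/2 = 1/2
((x_1 ⇒ x_1) ⇔ x_1) ⇒ x_2 = 1/2 ⇒ 5/8 = 1
(((x_2 ⇒ (x_2 ⇔ x_3)) ⇔ (x_2 + x_2)) ⇒ ((x_1 + x_2) ⇒ x_1)) ⇒ (((x_1 ⇒ x_1) ⇔ x_1) ⇒ x_2) = 1 ⇒ 1 = 1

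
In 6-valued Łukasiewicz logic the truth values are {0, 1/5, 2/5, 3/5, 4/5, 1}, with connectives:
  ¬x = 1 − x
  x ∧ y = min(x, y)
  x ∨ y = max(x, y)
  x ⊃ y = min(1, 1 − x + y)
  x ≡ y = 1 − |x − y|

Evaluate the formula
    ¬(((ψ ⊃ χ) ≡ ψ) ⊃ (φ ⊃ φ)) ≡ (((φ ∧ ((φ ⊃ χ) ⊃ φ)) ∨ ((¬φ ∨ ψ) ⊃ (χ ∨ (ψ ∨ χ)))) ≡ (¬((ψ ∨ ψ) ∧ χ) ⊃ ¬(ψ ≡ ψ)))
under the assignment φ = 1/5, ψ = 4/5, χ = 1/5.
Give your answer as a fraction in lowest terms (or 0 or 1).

4/5

ψ ⊃ χ = 4/5 ⊃ 1/5 = 2/5
(ψ ⊃ χ) ≡ ψ = 2/5 ≡ 4/5 = 3/5
φ ⊃ φ = 1/5 ⊃ 1/5 = 1
((ψ ⊃ χ) ≡ ψ) ⊃ (φ ⊃ φ) = 3/5 ⊃ 1 = 1
¬(((ψ ⊃ χ) ≡ ψ) ⊃ (φ ⊃ φ)) = ¬1 = 0
φ ⊃ χ = 1/5 ⊃ 1/5 = 1
(φ ⊃ χ) ⊃ φ = 1 ⊃ 1/5 = 1/5
φ ∧ ((φ ⊃ χ) ⊃ φ) = 1/5 ∧ 1/5 = 1/5
¬φ = ¬1/5 = 4/5
¬φ ∨ ψ = 4/5 ∨ 4/5 = 4/5
ψ ∨ χ = 4/5 ∨ 1/5 = 4/5
χ ∨ (ψ ∨ χ) = 1/5 ∨ 4/5 = 4/5
(¬φ ∨ ψ) ⊃ (χ ∨ (ψ ∨ χ)) = 4/5 ⊃ 4/5 = 1
(φ ∧ ((φ ⊃ χ) ⊃ φ)) ∨ ((¬φ ∨ ψ) ⊃ (χ ∨ (ψ ∨ χ))) = 1/5 ∨ 1 = 1
ψ ∨ ψ = 4/5 ∨ 4/5 = 4/5
(ψ ∨ ψ) ∧ χ = 4/5 ∧ 1/5 = 1/5
¬((ψ ∨ ψ) ∧ χ) = ¬1/5 = 4/5
ψ ≡ ψ = 4/5 ≡ 4/5 = 1
¬(ψ ≡ ψ) = ¬1 = 0
¬((ψ ∨ ψ) ∧ χ) ⊃ ¬(ψ ≡ ψ) = 4/5 ⊃ 0 = 1/5
((φ ∧ ((φ ⊃ χ) ⊃ φ)) ∨ ((¬φ ∨ ψ) ⊃ (χ ∨ (ψ ∨ χ)))) ≡ (¬((ψ ∨ ψ) ∧ χ) ⊃ ¬(ψ ≡ ψ)) = 1 ≡ 1/5 = 1/5
¬(((ψ ⊃ χ) ≡ ψ) ⊃ (φ ⊃ φ)) ≡ (((φ ∧ ((φ ⊃ χ) ⊃ φ)) ∨ ((¬φ ∨ ψ) ⊃ (χ ∨ (ψ ∨ χ)))) ≡ (¬((ψ ∨ ψ) ∧ χ) ⊃ ¬(ψ ≡ ψ))) = 0 ≡ 1/5 = 4/5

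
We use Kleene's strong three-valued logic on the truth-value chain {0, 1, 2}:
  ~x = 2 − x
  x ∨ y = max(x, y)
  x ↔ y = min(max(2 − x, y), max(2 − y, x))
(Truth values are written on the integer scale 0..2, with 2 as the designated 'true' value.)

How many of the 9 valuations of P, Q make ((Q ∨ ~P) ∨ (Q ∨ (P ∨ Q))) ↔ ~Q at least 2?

P = 0, Q = 0 ↦ 2  ≥
P = 0, Q = 1 ↦ 1  <
P = 0, Q = 2 ↦ 0  <
P = 1, Q = 0 ↦ 1  <
P = 1, Q = 1 ↦ 1  <
P = 1, Q = 2 ↦ 0  <
P = 2, Q = 0 ↦ 2  ≥
P = 2, Q = 1 ↦ 1  <
P = 2, Q = 2 ↦ 0  <
So 2 of the 9 assignments meet the threshold.

2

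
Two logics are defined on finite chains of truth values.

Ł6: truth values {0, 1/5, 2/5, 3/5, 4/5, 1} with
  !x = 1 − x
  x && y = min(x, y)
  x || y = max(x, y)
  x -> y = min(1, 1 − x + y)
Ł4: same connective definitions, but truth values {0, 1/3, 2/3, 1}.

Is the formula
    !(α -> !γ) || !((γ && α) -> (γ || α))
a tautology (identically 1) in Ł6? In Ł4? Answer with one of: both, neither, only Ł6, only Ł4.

neither

In Ł6: at α = 0, γ = 0 the value is 0 — not a tautology.
In Ł4: at α = 0, γ = 0 the value is 0 — not a tautology.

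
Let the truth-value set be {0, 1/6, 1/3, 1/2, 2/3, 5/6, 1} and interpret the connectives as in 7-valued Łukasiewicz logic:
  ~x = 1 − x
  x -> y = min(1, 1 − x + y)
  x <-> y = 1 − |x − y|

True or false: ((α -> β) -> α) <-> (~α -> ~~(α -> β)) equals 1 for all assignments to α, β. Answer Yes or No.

Counterexample: take α = 0, β = 0.
α -> β = 0 -> 0 = 1
(α -> β) -> α = 1 -> 0 = 0
~α = ~0 = 1
α -> β = 0 -> 0 = 1
~(α -> β) = ~1 = 0
~~(α -> β) = ~0 = 1
~α -> ~~(α -> β) = 1 -> 1 = 1
((α -> β) -> α) <-> (~α -> ~~(α -> β)) = 0 <-> 1 = 0
This gives 0 ≠ 1.

No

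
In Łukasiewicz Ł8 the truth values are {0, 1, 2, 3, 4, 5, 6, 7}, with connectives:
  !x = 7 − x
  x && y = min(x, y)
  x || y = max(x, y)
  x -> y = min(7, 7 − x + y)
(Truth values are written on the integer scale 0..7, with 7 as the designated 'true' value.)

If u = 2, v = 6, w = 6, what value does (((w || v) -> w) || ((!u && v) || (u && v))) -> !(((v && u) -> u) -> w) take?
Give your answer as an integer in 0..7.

1

w || v = 6 || 6 = 6
(w || v) -> w = 6 -> 6 = 7
!u = !2 = 5
!u && v = 5 && 6 = 5
u && v = 2 && 6 = 2
(!u && v) || (u && v) = 5 || 2 = 5
((w || v) -> w) || ((!u && v) || (u && v)) = 7 || 5 = 7
v && u = 6 && 2 = 2
(v && u) -> u = 2 -> 2 = 7
((v && u) -> u) -> w = 7 -> 6 = 6
!(((v && u) -> u) -> w) = !6 = 1
(((w || v) -> w) || ((!u && v) || (u && v))) -> !(((v && u) -> u) -> w) = 7 -> 1 = 1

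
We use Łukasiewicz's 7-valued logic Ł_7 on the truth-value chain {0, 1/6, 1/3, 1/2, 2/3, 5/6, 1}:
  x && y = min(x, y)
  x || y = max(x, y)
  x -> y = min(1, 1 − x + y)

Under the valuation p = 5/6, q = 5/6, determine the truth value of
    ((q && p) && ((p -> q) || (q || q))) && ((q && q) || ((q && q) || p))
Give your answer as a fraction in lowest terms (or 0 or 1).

q && p = 5/6 && 5/6 = 5/6
p -> q = 5/6 -> 5/6 = 1
q || q = 5/6 || 5/6 = 5/6
(p -> q) || (q || q) = 1 || 5/6 = 1
(q && p) && ((p -> q) || (q || q)) = 5/6 && 1 = 5/6
q && q = 5/6 && 5/6 = 5/6
q && q = 5/6 && 5/6 = 5/6
(q && q) || p = 5/6 || 5/6 = 5/6
(q && q) || ((q && q) || p) = 5/6 || 5/6 = 5/6
((q && p) && ((p -> q) || (q || q))) && ((q && q) || ((q && q) || p)) = 5/6 && 5/6 = 5/6

5/6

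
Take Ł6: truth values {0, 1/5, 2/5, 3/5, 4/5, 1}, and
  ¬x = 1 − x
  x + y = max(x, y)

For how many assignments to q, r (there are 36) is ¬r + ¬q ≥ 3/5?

value 1: 11 assignments (counts)
value 4/5: 9 assignments (counts)
value 3/5: 7 assignments (counts)
value 2/5: 5 assignments
value 1/5: 3 assignments
value 0: 1 assignment
So 27 of the 36 assignments meet the threshold.

27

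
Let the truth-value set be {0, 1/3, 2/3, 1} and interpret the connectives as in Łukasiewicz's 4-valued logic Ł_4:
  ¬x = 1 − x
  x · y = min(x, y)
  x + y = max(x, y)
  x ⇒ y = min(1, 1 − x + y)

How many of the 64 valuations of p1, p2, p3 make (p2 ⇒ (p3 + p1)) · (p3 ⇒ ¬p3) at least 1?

21

value 1: 21 assignments (counts)
value 2/3: 22 assignments
value 1/3: 4 assignments
value 0: 17 assignments
So 21 of the 64 assignments meet the threshold.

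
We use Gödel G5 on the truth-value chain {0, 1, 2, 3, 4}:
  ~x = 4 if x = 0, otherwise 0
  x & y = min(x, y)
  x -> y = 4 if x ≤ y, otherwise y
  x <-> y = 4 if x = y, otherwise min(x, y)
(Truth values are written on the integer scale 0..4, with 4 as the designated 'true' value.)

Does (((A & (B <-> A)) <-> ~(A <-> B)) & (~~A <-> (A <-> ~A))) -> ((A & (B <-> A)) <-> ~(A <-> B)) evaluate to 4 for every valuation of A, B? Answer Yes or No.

Yes

At A = 1, B = 1, for instance:
B <-> A = 1 <-> 1 = 4
A & (B <-> A) = 1 & 4 = 1
A <-> B = 1 <-> 1 = 4
~(A <-> B) = ~4 = 0
(A & (B <-> A)) <-> ~(A <-> B) = 1 <-> 0 = 0
~A = ~1 = 0
~~A = ~0 = 4
~A = ~1 = 0
A <-> ~A = 1 <-> 0 = 0
~~A <-> (A <-> ~A) = 4 <-> 0 = 0
((A & (B <-> A)) <-> ~(A <-> B)) & (~~A <-> (A <-> ~A)) = 0 & 0 = 0
(((A & (B <-> A)) <-> ~(A <-> B)) & (~~A <-> (A <-> ~A))) -> ((A & (B <-> A)) <-> ~(A <-> B)) = 0 -> 0 = 4
and checking the remaining 24 assignments likewise gives ≥ 4 in every case.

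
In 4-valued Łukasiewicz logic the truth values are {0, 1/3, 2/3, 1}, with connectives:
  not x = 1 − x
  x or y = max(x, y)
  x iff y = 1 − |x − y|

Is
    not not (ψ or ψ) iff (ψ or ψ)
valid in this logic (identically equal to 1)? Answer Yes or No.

ψ = 0 ↦ 1
ψ = 1/3 ↦ 1
ψ = 2/3 ↦ 1
ψ = 1 ↦ 1
Every assignment gives a value ≥ 1.

Yes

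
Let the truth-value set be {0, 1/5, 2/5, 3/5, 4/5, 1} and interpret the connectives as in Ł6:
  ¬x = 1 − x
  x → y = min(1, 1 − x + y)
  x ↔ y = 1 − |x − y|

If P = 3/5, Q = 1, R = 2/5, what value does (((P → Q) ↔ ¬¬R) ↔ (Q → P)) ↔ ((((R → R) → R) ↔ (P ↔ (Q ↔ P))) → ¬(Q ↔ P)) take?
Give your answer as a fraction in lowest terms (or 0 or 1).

P → Q = 3/5 → 1 = 1
¬R = ¬2/5 = 3/5
¬¬R = ¬3/5 = 2/5
(P → Q) ↔ ¬¬R = 1 ↔ 2/5 = 2/5
Q → P = 1 → 3/5 = 3/5
((P → Q) ↔ ¬¬R) ↔ (Q → P) = 2/5 ↔ 3/5 = 4/5
R → R = 2/5 → 2/5 = 1
(R → R) → R = 1 → 2/5 = 2/5
Q ↔ P = 1 ↔ 3/5 = 3/5
P ↔ (Q ↔ P) = 3/5 ↔ 3/5 = 1
((R → R) → R) ↔ (P ↔ (Q ↔ P)) = 2/5 ↔ 1 = 2/5
Q ↔ P = 1 ↔ 3/5 = 3/5
¬(Q ↔ P) = ¬3/5 = 2/5
(((R → R) → R) ↔ (P ↔ (Q ↔ P))) → ¬(Q ↔ P) = 2/5 → 2/5 = 1
(((P → Q) ↔ ¬¬R) ↔ (Q → P)) ↔ ((((R → R) → R) ↔ (P ↔ (Q ↔ P))) → ¬(Q ↔ P)) = 4/5 ↔ 1 = 4/5

4/5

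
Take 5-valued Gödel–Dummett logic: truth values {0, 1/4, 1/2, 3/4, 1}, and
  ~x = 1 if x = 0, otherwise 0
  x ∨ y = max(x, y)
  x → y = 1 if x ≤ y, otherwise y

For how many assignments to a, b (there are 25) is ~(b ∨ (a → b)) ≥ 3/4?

value 1: 4 assignments (counts)
value 0: 21 assignments
So 4 of the 25 assignments meet the threshold.

4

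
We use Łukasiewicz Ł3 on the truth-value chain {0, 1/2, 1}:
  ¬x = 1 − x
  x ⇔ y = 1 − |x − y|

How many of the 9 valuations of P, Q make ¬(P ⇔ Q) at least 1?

2

P = 0, Q = 0 ↦ 0  <
P = 0, Q = 1/2 ↦ 1/2  <
P = 0, Q = 1 ↦ 1  ≥
P = 1/2, Q = 0 ↦ 1/2  <
P = 1/2, Q = 1/2 ↦ 0  <
P = 1/2, Q = 1 ↦ 1/2  <
P = 1, Q = 0 ↦ 1  ≥
P = 1, Q = 1/2 ↦ 1/2  <
P = 1, Q = 1 ↦ 0  <
So 2 of the 9 assignments meet the threshold.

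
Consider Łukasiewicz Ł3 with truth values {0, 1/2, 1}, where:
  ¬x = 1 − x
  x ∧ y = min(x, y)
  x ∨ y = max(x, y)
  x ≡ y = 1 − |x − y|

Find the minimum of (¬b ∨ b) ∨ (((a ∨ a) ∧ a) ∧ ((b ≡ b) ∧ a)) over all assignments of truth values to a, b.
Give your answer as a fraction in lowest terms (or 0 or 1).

Take a = 0, b = 1/2:
¬b = ¬1/2 = 1/2
¬b ∨ b = 1/2 ∨ 1/2 = 1/2
a ∨ a = 0 ∨ 0 = 0
(a ∨ a) ∧ a = 0 ∧ 0 = 0
b ≡ b = 1/2 ≡ 1/2 = 1
(b ≡ b) ∧ a = 1 ∧ 0 = 0
((a ∨ a) ∧ a) ∧ ((b ≡ b) ∧ a) = 0 ∧ 0 = 0
(¬b ∨ b) ∨ (((a ∨ a) ∧ a) ∧ ((b ≡ b) ∧ a)) = 1/2 ∨ 0 = 1/2
No assignment yields a value below 1/2, so this is the minimum.

1/2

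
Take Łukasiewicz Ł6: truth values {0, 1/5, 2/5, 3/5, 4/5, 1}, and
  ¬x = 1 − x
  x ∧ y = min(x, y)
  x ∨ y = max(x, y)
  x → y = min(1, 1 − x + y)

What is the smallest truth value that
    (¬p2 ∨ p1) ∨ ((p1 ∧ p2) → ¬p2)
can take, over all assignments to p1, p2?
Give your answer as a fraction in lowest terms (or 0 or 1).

3/5

Take p1 = 2/5, p2 = 1:
¬p2 = ¬1 = 0
¬p2 ∨ p1 = 0 ∨ 2/5 = 2/5
p1 ∧ p2 = 2/5 ∧ 1 = 2/5
¬p2 = ¬1 = 0
(p1 ∧ p2) → ¬p2 = 2/5 → 0 = 3/5
(¬p2 ∨ p1) ∨ ((p1 ∧ p2) → ¬p2) = 2/5 ∨ 3/5 = 3/5
No assignment yields a value below 3/5, so this is the minimum.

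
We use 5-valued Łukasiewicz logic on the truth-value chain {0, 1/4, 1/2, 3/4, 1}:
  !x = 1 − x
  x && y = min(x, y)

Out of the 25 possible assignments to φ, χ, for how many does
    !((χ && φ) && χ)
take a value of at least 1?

9

value 1: 9 assignments (counts)
value 3/4: 7 assignments
value 1/2: 5 assignments
value 1/4: 3 assignments
value 0: 1 assignment
So 9 of the 25 assignments meet the threshold.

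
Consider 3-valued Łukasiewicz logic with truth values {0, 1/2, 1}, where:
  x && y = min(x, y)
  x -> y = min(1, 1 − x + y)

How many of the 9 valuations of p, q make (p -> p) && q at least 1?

p = 0, q = 0 ↦ 0  <
p = 0, q = 1/2 ↦ 1/2  <
p = 0, q = 1 ↦ 1  ≥
p = 1/2, q = 0 ↦ 0  <
p = 1/2, q = 1/2 ↦ 1/2  <
p = 1/2, q = 1 ↦ 1  ≥
p = 1, q = 0 ↦ 0  <
p = 1, q = 1/2 ↦ 1/2  <
p = 1, q = 1 ↦ 1  ≥
So 3 of the 9 assignments meet the threshold.

3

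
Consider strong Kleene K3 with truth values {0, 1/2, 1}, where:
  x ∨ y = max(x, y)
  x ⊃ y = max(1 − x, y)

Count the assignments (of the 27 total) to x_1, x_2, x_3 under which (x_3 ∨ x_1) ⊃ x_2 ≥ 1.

11

value 1: 11 assignments (counts)
value 1/2: 11 assignments
value 0: 5 assignments
So 11 of the 27 assignments meet the threshold.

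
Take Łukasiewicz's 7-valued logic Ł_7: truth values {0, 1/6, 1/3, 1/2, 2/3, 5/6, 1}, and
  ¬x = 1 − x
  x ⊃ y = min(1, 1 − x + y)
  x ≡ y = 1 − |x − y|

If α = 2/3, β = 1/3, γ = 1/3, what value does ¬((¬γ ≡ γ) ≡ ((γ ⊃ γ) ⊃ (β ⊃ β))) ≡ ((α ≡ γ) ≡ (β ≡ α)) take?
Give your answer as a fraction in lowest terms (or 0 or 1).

¬γ = ¬1/3 = 2/3
¬γ ≡ γ = 2/3 ≡ 1/3 = 2/3
γ ⊃ γ = 1/3 ⊃ 1/3 = 1
β ⊃ β = 1/3 ⊃ 1/3 = 1
(γ ⊃ γ) ⊃ (β ⊃ β) = 1 ⊃ 1 = 1
(¬γ ≡ γ) ≡ ((γ ⊃ γ) ⊃ (β ⊃ β)) = 2/3 ≡ 1 = 2/3
¬((¬γ ≡ γ) ≡ ((γ ⊃ γ) ⊃ (β ⊃ β))) = ¬2/3 = 1/3
α ≡ γ = 2/3 ≡ 1/3 = 2/3
β ≡ α = 1/3 ≡ 2/3 = 2/3
(α ≡ γ) ≡ (β ≡ α) = 2/3 ≡ 2/3 = 1
¬((¬γ ≡ γ) ≡ ((γ ⊃ γ) ⊃ (β ⊃ β))) ≡ ((α ≡ γ) ≡ (β ≡ α)) = 1/3 ≡ 1 = 1/3

1/3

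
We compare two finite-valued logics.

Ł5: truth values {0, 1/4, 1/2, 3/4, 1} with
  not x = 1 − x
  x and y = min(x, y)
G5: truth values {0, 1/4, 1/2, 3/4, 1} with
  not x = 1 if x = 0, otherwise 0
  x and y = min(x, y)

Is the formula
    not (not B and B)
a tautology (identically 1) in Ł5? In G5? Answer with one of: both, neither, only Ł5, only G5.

only G5

In Ł5: at B = 1/4 the value is 3/4 — not a tautology.
In G5: every assignment gives 1 — tautology.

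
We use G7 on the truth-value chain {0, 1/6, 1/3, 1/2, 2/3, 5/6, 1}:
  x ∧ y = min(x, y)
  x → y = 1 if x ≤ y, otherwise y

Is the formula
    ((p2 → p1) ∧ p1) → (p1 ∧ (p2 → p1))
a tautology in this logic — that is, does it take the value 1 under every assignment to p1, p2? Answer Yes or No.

At p1 = 0, p2 = 1/2, for instance:
p2 → p1 = 1/2 → 0 = 0
(p2 → p1) ∧ p1 = 0 ∧ 0 = 0
p1 ∧ (p2 → p1) = 0 ∧ 0 = 0
((p2 → p1) ∧ p1) → (p1 ∧ (p2 → p1)) = 0 → 0 = 1
and checking the remaining 48 assignments likewise gives ≥ 1 in every case.

Yes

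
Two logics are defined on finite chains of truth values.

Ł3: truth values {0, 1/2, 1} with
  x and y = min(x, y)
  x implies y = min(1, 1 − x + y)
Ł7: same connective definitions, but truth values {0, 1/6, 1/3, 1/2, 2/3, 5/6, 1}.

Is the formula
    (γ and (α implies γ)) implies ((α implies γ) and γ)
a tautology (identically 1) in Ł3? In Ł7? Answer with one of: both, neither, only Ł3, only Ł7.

both

In Ł3: every assignment gives 1 — tautology.
In Ł7: every assignment gives 1 — tautology.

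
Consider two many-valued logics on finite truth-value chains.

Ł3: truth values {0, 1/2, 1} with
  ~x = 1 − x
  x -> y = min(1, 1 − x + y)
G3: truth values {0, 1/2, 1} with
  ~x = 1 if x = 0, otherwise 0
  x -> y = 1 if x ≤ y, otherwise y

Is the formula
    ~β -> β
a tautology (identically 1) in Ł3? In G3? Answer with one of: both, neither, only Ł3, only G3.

neither

In Ł3: at β = 0 the value is 0 — not a tautology.
In G3: at β = 0 the value is 0 — not a tautology.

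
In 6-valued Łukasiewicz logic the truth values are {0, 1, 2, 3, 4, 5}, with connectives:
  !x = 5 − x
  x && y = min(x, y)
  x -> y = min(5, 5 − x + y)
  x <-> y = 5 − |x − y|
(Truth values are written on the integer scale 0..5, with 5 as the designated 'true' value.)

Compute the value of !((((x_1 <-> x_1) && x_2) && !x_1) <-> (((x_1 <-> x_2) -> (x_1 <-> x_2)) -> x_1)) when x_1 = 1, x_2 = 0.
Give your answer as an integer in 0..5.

x_1 <-> x_1 = 1 <-> 1 = 5
(x_1 <-> x_1) && x_2 = 5 && 0 = 0
!x_1 = !1 = 4
((x_1 <-> x_1) && x_2) && !x_1 = 0 && 4 = 0
x_1 <-> x_2 = 1 <-> 0 = 4
x_1 <-> x_2 = 1 <-> 0 = 4
(x_1 <-> x_2) -> (x_1 <-> x_2) = 4 -> 4 = 5
((x_1 <-> x_2) -> (x_1 <-> x_2)) -> x_1 = 5 -> 1 = 1
(((x_1 <-> x_1) && x_2) && !x_1) <-> (((x_1 <-> x_2) -> (x_1 <-> x_2)) -> x_1) = 0 <-> 1 = 4
!((((x_1 <-> x_1) && x_2) && !x_1) <-> (((x_1 <-> x_2) -> (x_1 <-> x_2)) -> x_1)) = !4 = 1

1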